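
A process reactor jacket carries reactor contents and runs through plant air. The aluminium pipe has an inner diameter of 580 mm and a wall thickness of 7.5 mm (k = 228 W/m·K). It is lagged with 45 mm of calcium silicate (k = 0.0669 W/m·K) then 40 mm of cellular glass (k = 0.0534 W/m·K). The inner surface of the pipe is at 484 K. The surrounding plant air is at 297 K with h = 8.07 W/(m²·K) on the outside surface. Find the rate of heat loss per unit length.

q′ ≈ 261 W/m

Per-layer cylindrical resistances, series-summed:
R_aluminium pipe wall = ln(297.5/290)/(2π×228×1) = 1.782×10^-5 K/W
R_calcium silicate = ln(342.5/297.5)/(2π×0.0669×1) = 0.3351 K/W
R_cellular glass = ln(382.5/342.5)/(2π×0.0534×1) = 0.3292 K/W
R_outer film = 1/(h_o·2πr_oL) = 1/(8.07×2π×0.3825×1) = 0.05156 K/W
R_total = 0.7159 K/W
Q = ΔT/R_total = 187/0.7159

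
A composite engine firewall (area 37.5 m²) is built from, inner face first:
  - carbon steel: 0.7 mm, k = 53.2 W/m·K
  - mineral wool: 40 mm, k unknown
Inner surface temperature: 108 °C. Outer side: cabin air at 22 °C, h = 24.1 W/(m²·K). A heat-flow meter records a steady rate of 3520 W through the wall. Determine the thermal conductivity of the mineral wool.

Thermal resistances in series:
R_carbon steel = L/(kA) = 0.0007/(53.2×37.5) = 3.509×10^-7 K/W
R_outer film = 1/(h_o·A) = 1/(24.1×37.5) = 0.001107 K/W
Sum of known resistances R_other = 0.001107 K/W
Total R = ΔT/Q = 86/3520 = 0.02443 K/W
R_mineral wool = R_total − R_other = 0.02332 K/W
k = L/(R·A) = 0.04/(0.02332×37.5)

k ≈ 0.0457 W/(m·K)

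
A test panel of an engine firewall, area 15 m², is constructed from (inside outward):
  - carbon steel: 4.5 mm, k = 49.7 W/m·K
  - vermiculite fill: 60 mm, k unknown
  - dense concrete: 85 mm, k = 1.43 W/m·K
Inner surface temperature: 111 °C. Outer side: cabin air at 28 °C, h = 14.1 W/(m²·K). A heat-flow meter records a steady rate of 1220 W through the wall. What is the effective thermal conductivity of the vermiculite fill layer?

Treating each layer as a thermal resistance in series:
R_carbon steel = L/(kA) = 0.0045/(49.7×15) = 6.036×10^-6 K/W
R_dense concrete = L/(kA) = 0.085/(1.43×15) = 0.003963 K/W
R_outer film = 1/(h_o·A) = 1/(14.1×15) = 0.004728 K/W
Sum of known resistances R_other = 0.008697 K/W
Total R = ΔT/Q = 83/1220 = 0.06803 K/W
R_vermiculite fill = R_total − R_other = 0.05934 K/W
k = L/(R·A) = 0.06/(0.05934×15)

k ≈ 0.0674 W/(m·K)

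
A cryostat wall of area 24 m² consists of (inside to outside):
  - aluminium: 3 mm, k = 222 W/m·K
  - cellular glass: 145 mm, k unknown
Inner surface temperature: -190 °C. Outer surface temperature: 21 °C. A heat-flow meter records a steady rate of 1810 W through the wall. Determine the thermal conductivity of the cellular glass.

k ≈ 0.0518 W/(m·K)

Treating each layer as a thermal resistance in series:
R_aluminium = L/(kA) = 0.003/(222×24) = 5.631×10^-7 K/W
Sum of known resistances R_other = 5.631×10^-7 K/W
Total R = ΔT/Q = 211/1810 = 0.1166 K/W
R_cellular glass = R_total − R_other = 0.1166 K/W
k = L/(R·A) = 0.145/(0.1166×24)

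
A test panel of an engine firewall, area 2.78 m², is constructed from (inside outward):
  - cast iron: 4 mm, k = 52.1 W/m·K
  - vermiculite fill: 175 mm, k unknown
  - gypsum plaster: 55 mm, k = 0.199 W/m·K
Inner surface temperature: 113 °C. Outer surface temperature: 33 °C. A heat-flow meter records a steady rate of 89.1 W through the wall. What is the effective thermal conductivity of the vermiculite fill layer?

k ≈ 0.0788 W/(m·K)

Series thermal resistances:
R_cast iron = L/(kA) = 0.004/(52.1×2.78) = 2.762×10^-5 K/W
R_gypsum plaster = L/(kA) = 0.055/(0.199×2.78) = 0.09942 K/W
Sum of known resistances R_other = 0.09945 K/W
Total R = ΔT/Q = 80/89.1 = 0.8979 K/W
R_vermiculite fill = R_total − R_other = 0.7984 K/W
k = L/(R·A) = 0.175/(0.7984×2.78)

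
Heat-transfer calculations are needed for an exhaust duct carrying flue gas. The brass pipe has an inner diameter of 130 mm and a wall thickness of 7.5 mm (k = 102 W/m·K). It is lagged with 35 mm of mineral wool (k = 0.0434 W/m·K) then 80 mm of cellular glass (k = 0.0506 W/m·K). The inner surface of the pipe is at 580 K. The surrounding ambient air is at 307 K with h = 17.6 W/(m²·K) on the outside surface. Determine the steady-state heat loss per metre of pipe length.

q′ ≈ 84.2 W/m

Cylindrical conduction, so R = ln(r₂/r₁)/(2πkL) per layer, in series:
R_brass pipe wall = ln(72.5/65)/(2π×102×1) = 1.704×10^-4 K/W
R_mineral wool = ln(107.5/72.5)/(2π×0.0434×1) = 1.445 K/W
R_cellular glass = ln(187.5/107.5)/(2π×0.0506×1) = 1.75 K/W
R_outer film = 1/(h_o·2πr_oL) = 1/(17.6×2π×0.1875×1) = 0.04823 K/W
R_total = 3.243 K/W
Q = ΔT/R_total = 273/3.243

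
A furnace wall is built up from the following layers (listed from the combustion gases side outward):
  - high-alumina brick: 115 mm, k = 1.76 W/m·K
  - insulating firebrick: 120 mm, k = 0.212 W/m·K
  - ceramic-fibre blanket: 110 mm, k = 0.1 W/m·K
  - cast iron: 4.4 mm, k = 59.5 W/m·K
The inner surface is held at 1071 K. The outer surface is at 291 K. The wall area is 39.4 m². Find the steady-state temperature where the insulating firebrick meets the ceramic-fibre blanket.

Thermal resistances in series:
R_high-alumina brick = L/(kA) = 0.115/(1.76×39.4) = 0.001658 K/W
R_insulating firebrick = L/(kA) = 0.12/(0.212×39.4) = 0.01437 K/W
R_ceramic-fibre blanket = L/(kA) = 0.11/(0.1×39.4) = 0.02792 K/W
R_cast iron = L/(kA) = 0.0044/(59.5×39.4) = 1.877×10^-6 K/W
R_total = 0.04395 K/W;  Q = ΔT/R_total = 780/0.04395 = 17750 W
T_interface = T_inner − Q·ΣR(inner→interface) = 1071 − 17700×0.01602

T ≈ 787 K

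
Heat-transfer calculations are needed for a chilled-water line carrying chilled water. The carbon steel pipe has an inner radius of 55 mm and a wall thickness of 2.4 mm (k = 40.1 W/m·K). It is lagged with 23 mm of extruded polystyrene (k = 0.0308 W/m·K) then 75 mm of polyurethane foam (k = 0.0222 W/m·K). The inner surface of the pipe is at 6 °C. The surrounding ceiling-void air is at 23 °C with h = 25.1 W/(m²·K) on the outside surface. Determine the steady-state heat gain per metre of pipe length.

Radial resistances (cylindrical: R_cond = ln(r_o/r_i)/(2πkL), R_conv = 1/(h·2πrL)):
R_carbon steel pipe wall = ln(57.4/55)/(2π×40.1×1) = 1.695×10^-4 K/W
R_extruded polystyrene = ln(80.4/57.4)/(2π×0.0308×1) = 1.741 K/W
R_polyurethane foam = ln(155.4/80.4)/(2π×0.0222×1) = 4.724 K/W
R_outer film = 1/(h_o·2πr_oL) = 1/(25.1×2π×0.1554×1) = 0.0408 K/W
R_total = 6.507 K/W
Q = ΔT/R_total = 17/6.507

q′ ≈ 2.61 W/m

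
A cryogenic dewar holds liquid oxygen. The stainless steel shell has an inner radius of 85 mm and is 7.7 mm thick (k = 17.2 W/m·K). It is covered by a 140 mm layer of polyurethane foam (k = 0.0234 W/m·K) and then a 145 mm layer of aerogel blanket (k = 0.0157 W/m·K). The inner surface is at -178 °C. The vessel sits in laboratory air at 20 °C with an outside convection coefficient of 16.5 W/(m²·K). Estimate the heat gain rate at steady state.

Each spherical layer contributes R = (1/r_i − 1/r_o)/(4πk):
R_stainless steel shell = (1/0.085 − 1/0.0927)/(4π×17.2) = 0.004521 K/W
R_polyurethane foam = (1/0.0927 − 1/0.2327)/(4π×0.0234) = 22.07 K/W
R_aerogel blanket = (1/0.2327 − 1/0.3777)/(4π×0.0157) = 8.362 K/W
R_outer film = 1/(h·4πr_o²) = 1/(16.5×4π×0.3777²) = 0.03381 K/W
R_total = 30.47 K/W
Q = ΔT/R_total = 198/30.47

Q ≈ 6.5 W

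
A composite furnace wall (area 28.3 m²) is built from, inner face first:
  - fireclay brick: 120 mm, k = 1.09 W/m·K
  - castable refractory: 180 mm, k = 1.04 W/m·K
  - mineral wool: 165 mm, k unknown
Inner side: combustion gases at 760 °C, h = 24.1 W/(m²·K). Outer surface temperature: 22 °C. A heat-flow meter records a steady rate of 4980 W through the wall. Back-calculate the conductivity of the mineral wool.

k ≈ 0.0426 W/(m·K)

Using the resistance-network approach (series):
R_inner film = 1/(h_i·A) = 1/(24.1×28.3) = 0.001466 K/W
R_fireclay brick = L/(kA) = 0.12/(1.09×28.3) = 0.00389 K/W
R_castable refractory = L/(kA) = 0.18/(1.04×28.3) = 0.006116 K/W
Sum of known resistances R_other = 0.01147 K/W
Total R = ΔT/Q = 738/4980 = 0.1482 K/W
R_mineral wool = R_total − R_other = 0.1367 K/W
k = L/(R·A) = 0.165/(0.1367×28.3)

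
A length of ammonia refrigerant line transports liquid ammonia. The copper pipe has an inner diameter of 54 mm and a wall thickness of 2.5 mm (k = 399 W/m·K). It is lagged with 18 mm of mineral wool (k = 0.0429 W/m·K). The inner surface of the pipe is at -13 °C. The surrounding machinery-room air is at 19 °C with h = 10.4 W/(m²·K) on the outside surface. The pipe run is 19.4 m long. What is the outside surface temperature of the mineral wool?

T ≈ 14.1 °C

Radial resistances (cylindrical: R_cond = ln(r_o/r_i)/(2πkL), R_conv = 1/(h·2πrL)):
R_copper pipe wall = ln(29.5/27)/(2π×399×19.4) = 1.821×10^-6 K/W
R_mineral wool = ln(47.5/29.5)/(2π×0.0429×19.4) = 0.09109 K/W
R_outer film = 1/(h_o·2πr_oL) = 1/(10.4×2π×0.0475×19.4) = 0.01661 K/W
R_total = 0.1077 K/W
Q = ΔT/R_total = 32/0.1077
Q = 297 W
T_interface = T_inner + Q·ΣR(inner→interface) = -13 + 297×0.09109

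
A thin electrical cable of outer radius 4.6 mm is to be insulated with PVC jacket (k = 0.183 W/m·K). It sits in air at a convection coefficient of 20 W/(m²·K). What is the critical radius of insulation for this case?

For a cylinder r_cr = k/h = 0.183/20
r_cr = 9.15 mm; since the bare radius (4.6 mm) is below r_cr, adding a thin layer of insulation will *increase* heat loss.

r_cr ≈ 9.15 mm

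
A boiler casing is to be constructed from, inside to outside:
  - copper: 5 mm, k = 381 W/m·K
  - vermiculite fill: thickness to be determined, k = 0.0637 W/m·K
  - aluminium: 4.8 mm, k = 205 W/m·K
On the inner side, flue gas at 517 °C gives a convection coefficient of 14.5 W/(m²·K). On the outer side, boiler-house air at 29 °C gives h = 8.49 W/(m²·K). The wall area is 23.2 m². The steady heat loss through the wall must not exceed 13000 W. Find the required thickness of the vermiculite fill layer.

Series thermal resistances:
R_inner film = 1/(h_i·A) = 1/(14.5×23.2) = 0.002973 K/W
R_copper = L/(kA) = 0.005/(381×23.2) = 5.657×10^-7 K/W
R_aluminium = L/(kA) = 0.0048/(205×23.2) = 1.009×10^-6 K/W
R_outer film = 1/(h_o·A) = 1/(8.49×23.2) = 0.005077 K/W
Sum of the known resistances R_other = 0.008051 K/W
Required total resistance R_tot = ΔT/Q_allow = 488/13000 = 0.03754 K/W
R_vermiculite fill = R_tot − R_other = 0.02949 K/W
L = R·k·A = 0.02949×0.0637×23.2

L ≈ 43.6 mm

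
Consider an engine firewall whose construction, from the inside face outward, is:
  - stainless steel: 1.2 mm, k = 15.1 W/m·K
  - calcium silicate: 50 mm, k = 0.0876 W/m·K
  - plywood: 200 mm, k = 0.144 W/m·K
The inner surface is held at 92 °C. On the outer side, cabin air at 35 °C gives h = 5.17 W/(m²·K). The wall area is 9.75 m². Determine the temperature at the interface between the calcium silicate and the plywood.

T ≈ 76.9 °C

Model the wall as resistances in series:
R_stainless steel = L/(kA) = 0.0012/(15.1×9.75) = 8.151×10^-6 K/W
R_calcium silicate = L/(kA) = 0.05/(0.0876×9.75) = 0.05854 K/W
R_plywood = L/(kA) = 0.2/(0.144×9.75) = 0.1425 K/W
R_outer film = 1/(h_o·A) = 1/(5.17×9.75) = 0.01984 K/W
R_total = 0.2208 K/W;  Q = ΔT/R_total = 57/0.2208 = 258.1 W
T_interface = T_inner − Q·ΣR(inner→interface) = 92 − 258×0.05855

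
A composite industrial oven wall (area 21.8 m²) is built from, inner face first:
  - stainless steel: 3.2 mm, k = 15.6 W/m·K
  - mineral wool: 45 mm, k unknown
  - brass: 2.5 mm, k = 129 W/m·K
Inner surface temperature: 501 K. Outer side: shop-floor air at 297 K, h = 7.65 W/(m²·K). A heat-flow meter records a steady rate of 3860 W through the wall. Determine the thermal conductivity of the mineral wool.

Using the resistance-network approach (series):
R_stainless steel = L/(kA) = 0.0032/(15.6×21.8) = 9.41×10^-6 K/W
R_brass = L/(kA) = 0.0025/(129×21.8) = 8.89×10^-7 K/W
R_outer film = 1/(h_o·A) = 1/(7.65×21.8) = 0.005996 K/W
Sum of known resistances R_other = 0.006007 K/W
Total R = ΔT/Q = 204/3860 = 0.05285 K/W
R_mineral wool = R_total − R_other = 0.04684 K/W
k = L/(R·A) = 0.045/(0.04684×21.8)

k ≈ 0.0441 W/(m·K)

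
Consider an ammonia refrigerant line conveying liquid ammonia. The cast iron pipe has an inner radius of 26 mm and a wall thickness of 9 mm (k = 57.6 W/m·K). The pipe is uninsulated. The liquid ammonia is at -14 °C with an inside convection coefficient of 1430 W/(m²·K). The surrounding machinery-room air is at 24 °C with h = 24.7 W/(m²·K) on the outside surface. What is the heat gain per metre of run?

Radial resistances (cylindrical: R_cond = ln(r_o/r_i)/(2πkL), R_conv = 1/(h·2πrL)):
R_inner film = 1/(h_i·2πr₁L) = 1/(1430×2π×0.026×1) = 0.004281 K/W
R_cast iron pipe wall = ln(35/26)/(2π×57.6×1) = 8.213×10^-4 K/W
R_outer film = 1/(h_o·2πr_oL) = 1/(24.7×2π×0.035×1) = 0.1841 K/W
R_total = 0.1892 K/W
Q = ΔT/R_total = 38/0.1892

q′ ≈ 201 W/m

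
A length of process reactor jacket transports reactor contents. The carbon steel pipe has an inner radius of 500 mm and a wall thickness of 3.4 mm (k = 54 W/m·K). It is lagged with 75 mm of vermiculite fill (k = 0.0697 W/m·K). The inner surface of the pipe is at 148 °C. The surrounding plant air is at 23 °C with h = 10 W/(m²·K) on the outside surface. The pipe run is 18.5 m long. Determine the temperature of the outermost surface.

Radial resistances (cylindrical: R_cond = ln(r_o/r_i)/(2πkL), R_conv = 1/(h·2πrL)):
R_carbon steel pipe wall = ln(503.4/500)/(2π×54×18.5) = 1.08×10^-6 K/W
R_vermiculite fill = ln(578.4/503.4)/(2π×0.0697×18.5) = 0.01714 K/W
R_outer film = 1/(h_o·2πr_oL) = 1/(10×2π×0.5784×18.5) = 0.001487 K/W
R_total = 0.01863 K/W
Q = ΔT/R_total = 125/0.01863
Q = 6710 W
T_interface = T_inner − Q·ΣR(inner→interface) = 148 − 6710×0.01714

T ≈ 33 °C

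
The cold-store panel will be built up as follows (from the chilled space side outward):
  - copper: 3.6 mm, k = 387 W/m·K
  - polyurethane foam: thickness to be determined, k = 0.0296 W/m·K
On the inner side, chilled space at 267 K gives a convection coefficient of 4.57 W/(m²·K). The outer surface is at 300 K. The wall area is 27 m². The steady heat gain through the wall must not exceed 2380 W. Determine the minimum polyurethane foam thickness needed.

Using the resistance-network approach (series):
R_inner film = 1/(h_i·A) = 1/(4.57×27) = 0.008104 K/W
R_copper = L/(kA) = 0.0036/(387×27) = 3.445×10^-7 K/W
Sum of the known resistances R_other = 0.008105 K/W
Required total resistance R_tot = ΔT/Q_allow = 33/2380 = 0.01387 K/W
R_polyurethane foam = R_tot − R_other = 0.005761 K/W
L = R·k·A = 0.005761×0.0296×27

L ≈ 4.6 mm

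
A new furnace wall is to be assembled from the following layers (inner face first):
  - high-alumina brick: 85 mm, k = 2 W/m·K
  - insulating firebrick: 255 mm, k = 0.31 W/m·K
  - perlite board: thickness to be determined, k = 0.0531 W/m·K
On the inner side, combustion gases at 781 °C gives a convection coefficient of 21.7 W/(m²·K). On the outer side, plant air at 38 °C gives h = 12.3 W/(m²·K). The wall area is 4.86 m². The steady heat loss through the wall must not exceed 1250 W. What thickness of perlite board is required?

L ≈ 101 mm

Series thermal resistances:
R_inner film = 1/(h_i·A) = 1/(21.7×4.86) = 0.009482 K/W
R_high-alumina brick = L/(kA) = 0.085/(2×4.86) = 0.008745 K/W
R_insulating firebrick = L/(kA) = 0.255/(0.31×4.86) = 0.1693 K/W
R_outer film = 1/(h_o·A) = 1/(12.3×4.86) = 0.01673 K/W
Sum of the known resistances R_other = 0.2042 K/W
Required total resistance R_tot = ΔT/Q_allow = 743/1250 = 0.5944 K/W
R_perlite board = R_tot − R_other = 0.3902 K/W
L = R·k·A = 0.3902×0.0531×4.86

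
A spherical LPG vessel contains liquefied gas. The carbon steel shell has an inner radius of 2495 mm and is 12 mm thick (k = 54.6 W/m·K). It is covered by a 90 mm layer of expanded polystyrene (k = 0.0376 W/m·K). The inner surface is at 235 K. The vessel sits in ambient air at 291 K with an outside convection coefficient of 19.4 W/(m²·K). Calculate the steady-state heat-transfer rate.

Q ≈ 1870 W

For a spherical shell R = (1/r₁ − 1/r₂)/(4πk); film R = 1/(h·4πr²). In series:
R_carbon steel shell = (1/2.495 − 1/2.507)/(4π×54.6) = 2.796×10^-6 K/W
R_expanded polystyrene = (1/2.507 − 1/2.597)/(4π×0.0376) = 0.02926 K/W
R_outer film = 1/(h·4πr_o²) = 1/(19.4×4π×2.597²) = 6.082×10^-4 K/W
R_total = 0.02987 K/W
Q = ΔT/R_total = 56/0.02987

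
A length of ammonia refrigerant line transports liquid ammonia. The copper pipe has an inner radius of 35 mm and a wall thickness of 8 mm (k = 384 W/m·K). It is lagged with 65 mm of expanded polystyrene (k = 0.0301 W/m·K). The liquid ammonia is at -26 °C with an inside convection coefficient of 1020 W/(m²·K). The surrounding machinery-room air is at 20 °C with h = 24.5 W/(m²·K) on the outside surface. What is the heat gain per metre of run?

q′ ≈ 9.32 W/m

Cylindrical conduction, so R = ln(r₂/r₁)/(2πkL) per layer, in series:
R_inner film = 1/(h_i·2πr₁L) = 1/(1020×2π×0.035×1) = 0.004458 K/W
R_copper pipe wall = ln(43/35)/(2π×384×1) = 8.532×10^-5 K/W
R_expanded polystyrene = ln(108/43)/(2π×0.0301×1) = 4.869 K/W
R_outer film = 1/(h_o·2πr_oL) = 1/(24.5×2π×0.108×1) = 0.06015 K/W
R_total = 4.934 K/W
Q = ΔT/R_total = 46/4.934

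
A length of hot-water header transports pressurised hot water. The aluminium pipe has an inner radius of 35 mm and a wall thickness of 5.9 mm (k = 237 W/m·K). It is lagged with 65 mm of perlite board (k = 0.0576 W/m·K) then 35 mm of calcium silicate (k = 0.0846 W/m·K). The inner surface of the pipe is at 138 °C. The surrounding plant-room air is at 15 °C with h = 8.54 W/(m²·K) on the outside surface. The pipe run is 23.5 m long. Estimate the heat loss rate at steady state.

Cylindrical conduction, so R = ln(r₂/r₁)/(2πkL) per layer, in series:
R_aluminium pipe wall = ln(40.9/35)/(2π×237×23.5) = 4.452×10^-6 K/W
R_perlite board = ln(105.9/40.9)/(2π×0.0576×23.5) = 0.1119 K/W
R_calcium silicate = ln(140.9/105.9)/(2π×0.0846×23.5) = 0.02286 K/W
R_outer film = 1/(h_o·2πr_oL) = 1/(8.54×2π×0.1409×23.5) = 0.005628 K/W
R_total = 0.1404 K/W
Q = ΔT/R_total = 123/0.1404

Q ≈ 876 W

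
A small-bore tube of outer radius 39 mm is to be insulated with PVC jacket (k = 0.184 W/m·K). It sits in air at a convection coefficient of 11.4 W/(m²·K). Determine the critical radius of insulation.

r_cr ≈ 16.1 mm

For a cylinder r_cr = k/h = 0.184/11.4
r_cr = 16.1 mm; since the bare radius (39 mm) is above r_cr, any added insulation will reduce heat loss.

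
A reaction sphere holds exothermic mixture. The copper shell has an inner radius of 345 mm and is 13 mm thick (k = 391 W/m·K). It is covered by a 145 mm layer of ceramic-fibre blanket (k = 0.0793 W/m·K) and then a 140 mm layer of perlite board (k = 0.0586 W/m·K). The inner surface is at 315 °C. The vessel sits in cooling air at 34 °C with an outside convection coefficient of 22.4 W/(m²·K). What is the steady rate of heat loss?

Q ≈ 200 W

Each spherical layer contributes R = (1/r_i − 1/r_o)/(4πk):
R_copper shell = (1/0.345 − 1/0.358)/(4π×391) = 2.142×10^-5 K/W
R_ceramic-fibre blanket = (1/0.358 − 1/0.503)/(4π×0.0793) = 0.808 K/W
R_perlite board = (1/0.503 − 1/0.643)/(4π×0.0586) = 0.5878 K/W
R_outer film = 1/(h·4πr_o²) = 1/(22.4×4π×0.643²) = 0.008593 K/W
R_total = 1.404 K/W
Q = ΔT/R_total = 281/1.404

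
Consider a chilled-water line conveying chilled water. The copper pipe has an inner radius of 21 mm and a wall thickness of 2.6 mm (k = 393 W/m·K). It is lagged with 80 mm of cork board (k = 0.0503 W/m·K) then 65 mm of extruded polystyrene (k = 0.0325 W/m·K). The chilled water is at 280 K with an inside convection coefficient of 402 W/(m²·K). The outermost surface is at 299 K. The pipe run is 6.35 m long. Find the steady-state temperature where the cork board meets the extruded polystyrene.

Cylindrical conduction, so R = ln(r₂/r₁)/(2πkL) per layer, in series:
R_inner film = 1/(h_i·2πr₁L) = 1/(402×2π×0.021×6.35) = 0.002969 K/W
R_copper pipe wall = ln(23.6/21)/(2π×393×6.35) = 7.444×10^-6 K/W
R_cork board = ln(103.6/23.6)/(2π×0.0503×6.35) = 0.7371 K/W
R_extruded polystyrene = ln(168.6/103.6)/(2π×0.0325×6.35) = 0.3756 K/W
R_total = 1.116 K/W
Q = ΔT/R_total = 19/1.116
Q = 17 W
T_interface = T_inner + Q·ΣR(inner→interface) = 280 + 17×0.7401

T ≈ 293 K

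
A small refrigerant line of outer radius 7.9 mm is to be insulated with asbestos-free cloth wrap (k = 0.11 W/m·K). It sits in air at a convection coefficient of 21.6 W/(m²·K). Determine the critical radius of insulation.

r_cr ≈ 5.09 mm

For a cylinder r_cr = k/h = 0.11/21.6
r_cr = 5.09 mm; since the bare radius (7.9 mm) is above r_cr, any added insulation will reduce heat loss.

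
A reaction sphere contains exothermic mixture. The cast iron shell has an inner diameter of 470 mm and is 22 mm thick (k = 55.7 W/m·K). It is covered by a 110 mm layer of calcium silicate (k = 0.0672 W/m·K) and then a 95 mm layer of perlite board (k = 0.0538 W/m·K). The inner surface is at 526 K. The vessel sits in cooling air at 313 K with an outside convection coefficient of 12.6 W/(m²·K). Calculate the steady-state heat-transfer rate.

For a spherical shell R = (1/r₁ − 1/r₂)/(4πk); film R = 1/(h·4πr²). In series:
R_cast iron shell = (1/0.235 − 1/0.257)/(4π×55.7) = 5.204×10^-4 K/W
R_calcium silicate = (1/0.257 − 1/0.367)/(4π×0.0672) = 1.381 K/W
R_perlite board = (1/0.367 − 1/0.462)/(4π×0.0538) = 0.8287 K/W
R_outer film = 1/(h·4πr_o²) = 1/(12.6×4π×0.462²) = 0.02959 K/W
R_total = 2.24 K/W
Q = ΔT/R_total = 213/2.24

Q ≈ 95.1 W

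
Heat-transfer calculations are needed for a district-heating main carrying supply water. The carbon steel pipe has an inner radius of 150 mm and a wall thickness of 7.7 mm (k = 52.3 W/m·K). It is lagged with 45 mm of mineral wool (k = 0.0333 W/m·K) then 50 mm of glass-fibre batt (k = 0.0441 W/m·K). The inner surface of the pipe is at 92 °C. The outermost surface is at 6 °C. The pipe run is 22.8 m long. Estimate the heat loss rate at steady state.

Q ≈ 983 W

Treating each annulus and film as a series resistance:
R_carbon steel pipe wall = ln(157.7/150)/(2π×52.3×22.8) = 6.681×10^-6 K/W
R_mineral wool = ln(202.7/157.7)/(2π×0.0333×22.8) = 0.05262 K/W
R_glass-fibre batt = ln(252.7/202.7)/(2π×0.0441×22.8) = 0.0349 K/W
R_total = 0.08753 K/W
Q = ΔT/R_total = 86/0.08753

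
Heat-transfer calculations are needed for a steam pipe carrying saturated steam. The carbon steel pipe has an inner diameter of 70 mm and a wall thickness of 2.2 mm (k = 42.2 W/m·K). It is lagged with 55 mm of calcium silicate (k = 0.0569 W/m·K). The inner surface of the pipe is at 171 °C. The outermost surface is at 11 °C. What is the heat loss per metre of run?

For a radial system each layer contributes R = ln(r_out/r_in)/(2πkL); films add R = 1/(hA).
R_carbon steel pipe wall = ln(37.2/35)/(2π×42.2×1) = 2.299×10^-4 K/W
R_calcium silicate = ln(92.2/37.2)/(2π×0.0569×1) = 2.539 K/W
R_total = 2.539 K/W
Q = ΔT/R_total = 160/2.539

q′ ≈ 63 W/m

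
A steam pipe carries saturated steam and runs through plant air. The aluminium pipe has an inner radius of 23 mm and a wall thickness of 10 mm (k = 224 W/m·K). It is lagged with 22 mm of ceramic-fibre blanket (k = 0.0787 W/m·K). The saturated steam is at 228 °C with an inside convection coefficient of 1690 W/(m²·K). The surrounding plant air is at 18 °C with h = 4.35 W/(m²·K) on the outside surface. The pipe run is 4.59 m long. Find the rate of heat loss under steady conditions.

Q ≈ 566 W

For a radial system each layer contributes R = ln(r_out/r_in)/(2πkL); films add R = 1/(hA).
R_inner film = 1/(h_i·2πr₁L) = 1/(1690×2π×0.023×4.59) = 8.921×10^-4 K/W
R_aluminium pipe wall = ln(33/23)/(2π×224×4.59) = 5.588×10^-5 K/W
R_ceramic-fibre blanket = ln(55/33)/(2π×0.0787×4.59) = 0.2251 K/W
R_outer film = 1/(h_o·2πr_oL) = 1/(4.35×2π×0.055×4.59) = 0.1449 K/W
R_total = 0.3709 K/W
Q = ΔT/R_total = 210/0.3709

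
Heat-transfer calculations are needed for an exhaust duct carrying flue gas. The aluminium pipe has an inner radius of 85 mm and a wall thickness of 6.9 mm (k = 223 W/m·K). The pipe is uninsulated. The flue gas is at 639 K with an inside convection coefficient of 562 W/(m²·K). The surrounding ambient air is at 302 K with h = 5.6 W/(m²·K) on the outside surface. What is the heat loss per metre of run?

q′ ≈ 1080 W/m

Cylindrical conduction, so R = ln(r₂/r₁)/(2πkL) per layer, in series:
R_inner film = 1/(h_i·2πr₁L) = 1/(562×2π×0.085×1) = 0.003332 K/W
R_aluminium pipe wall = ln(91.9/85)/(2π×223×1) = 5.57×10^-5 K/W
R_outer film = 1/(h_o·2πr_oL) = 1/(5.6×2π×0.0919×1) = 0.3093 K/W
R_total = 0.3126 K/W
Q = ΔT/R_total = 337/0.3126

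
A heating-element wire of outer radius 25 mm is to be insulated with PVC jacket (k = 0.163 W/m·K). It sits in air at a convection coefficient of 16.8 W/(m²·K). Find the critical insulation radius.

r_cr ≈ 9.7 mm

For a cylinder r_cr = k/h = 0.163/16.8
r_cr = 9.7 mm; since the bare radius (25 mm) is above r_cr, any added insulation will reduce heat loss.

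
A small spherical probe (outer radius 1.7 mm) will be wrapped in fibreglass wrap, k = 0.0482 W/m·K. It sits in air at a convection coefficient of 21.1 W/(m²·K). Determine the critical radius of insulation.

r_cr ≈ 4.57 mm

For a sphere r_cr = 2k/h = 2×0.0482/21.1
r_cr = 4.57 mm; since the bare radius (1.7 mm) is below r_cr, adding a thin layer of insulation will *increase* heat loss.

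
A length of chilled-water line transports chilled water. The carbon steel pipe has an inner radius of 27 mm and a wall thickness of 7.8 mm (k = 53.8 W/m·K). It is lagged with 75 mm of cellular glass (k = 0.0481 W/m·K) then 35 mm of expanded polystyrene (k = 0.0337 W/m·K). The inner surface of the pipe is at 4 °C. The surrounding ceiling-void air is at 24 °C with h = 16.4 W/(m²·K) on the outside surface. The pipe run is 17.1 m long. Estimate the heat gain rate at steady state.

Q ≈ 66.1 W

For a radial system each layer contributes R = ln(r_out/r_in)/(2πkL); films add R = 1/(hA).
R_carbon steel pipe wall = ln(34.8/27)/(2π×53.8×17.1) = 4.39×10^-5 K/W
R_cellular glass = ln(109.8/34.8)/(2π×0.0481×17.1) = 0.2223 K/W
R_expanded polystyrene = ln(144.8/109.8)/(2π×0.0337×17.1) = 0.07642 K/W
R_outer film = 1/(h_o·2πr_oL) = 1/(16.4×2π×0.1448×17.1) = 0.003919 K/W
R_total = 0.3027 K/W
Q = ΔT/R_total = 20/0.3027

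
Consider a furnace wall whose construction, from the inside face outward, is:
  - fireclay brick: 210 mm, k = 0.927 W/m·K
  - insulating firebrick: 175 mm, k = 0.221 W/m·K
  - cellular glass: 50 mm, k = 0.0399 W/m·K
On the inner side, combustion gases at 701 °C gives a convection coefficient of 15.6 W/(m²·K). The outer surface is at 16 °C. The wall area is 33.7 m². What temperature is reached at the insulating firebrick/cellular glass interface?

T ≈ 384 °C

Using the resistance-network approach (series):
R_inner film = 1/(h_i·A) = 1/(15.6×33.7) = 0.001902 K/W
R_fireclay brick = L/(kA) = 0.21/(0.927×33.7) = 0.006722 K/W
R_insulating firebrick = L/(kA) = 0.175/(0.221×33.7) = 0.0235 K/W
R_cellular glass = L/(kA) = 0.05/(0.0399×33.7) = 0.03718 K/W
R_total = 0.06931 K/W;  Q = ΔT/R_total = 685/0.06931 = 9884 W
T_interface = T_inner − Q·ΣR(inner→interface) = 701 − 9880×0.03212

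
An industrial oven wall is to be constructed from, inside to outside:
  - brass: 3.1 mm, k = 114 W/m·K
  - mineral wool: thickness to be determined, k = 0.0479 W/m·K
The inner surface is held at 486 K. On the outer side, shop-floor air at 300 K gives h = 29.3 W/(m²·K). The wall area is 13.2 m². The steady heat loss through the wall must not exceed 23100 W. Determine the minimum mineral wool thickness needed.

Using the resistance-network approach (series):
R_brass = L/(kA) = 0.0031/(114×13.2) = 2.06×10^-6 K/W
R_outer film = 1/(h_o·A) = 1/(29.3×13.2) = 0.002586 K/W
Sum of the known resistances R_other = 0.002588 K/W
Required total resistance R_tot = ΔT/Q_allow = 186/23100 = 0.008052 K/W
R_mineral wool = R_tot − R_other = 0.005464 K/W
L = R·k·A = 0.005464×0.0479×13.2

L ≈ 3.45 mm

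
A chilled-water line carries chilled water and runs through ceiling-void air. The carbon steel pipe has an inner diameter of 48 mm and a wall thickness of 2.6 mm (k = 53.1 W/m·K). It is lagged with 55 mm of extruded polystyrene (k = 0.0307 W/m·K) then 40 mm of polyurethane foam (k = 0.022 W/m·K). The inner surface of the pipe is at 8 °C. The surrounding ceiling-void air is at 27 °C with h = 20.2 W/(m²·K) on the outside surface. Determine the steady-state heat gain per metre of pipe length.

Treating each annulus and film as a series resistance:
R_carbon steel pipe wall = ln(26.6/24)/(2π×53.1×1) = 3.083×10^-4 K/W
R_extruded polystyrene = ln(81.6/26.6)/(2π×0.0307×1) = 5.811 K/W
R_polyurethane foam = ln(121.6/81.6)/(2π×0.022×1) = 2.886 K/W
R_outer film = 1/(h_o·2πr_oL) = 1/(20.2×2π×0.1216×1) = 0.06479 K/W
R_total = 8.762 K/W
Q = ΔT/R_total = 19/8.762

q′ ≈ 2.17 W/m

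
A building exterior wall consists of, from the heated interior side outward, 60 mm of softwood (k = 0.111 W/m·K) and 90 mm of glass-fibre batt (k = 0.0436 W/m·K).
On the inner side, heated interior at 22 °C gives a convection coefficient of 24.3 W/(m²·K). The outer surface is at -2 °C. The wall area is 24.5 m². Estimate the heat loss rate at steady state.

Treating each layer as a thermal resistance in series:
R_inner film = 1/(h_i·A) = 1/(24.3×24.5) = 0.00168 K/W
R_softwood = L/(kA) = 0.06/(0.111×24.5) = 0.02206 K/W
R_glass-fibre batt = L/(kA) = 0.09/(0.0436×24.5) = 0.08425 K/W
R_total = 0.108 K/W
Q = ΔT / R_total = 24 / 0.108

Q ≈ 222 W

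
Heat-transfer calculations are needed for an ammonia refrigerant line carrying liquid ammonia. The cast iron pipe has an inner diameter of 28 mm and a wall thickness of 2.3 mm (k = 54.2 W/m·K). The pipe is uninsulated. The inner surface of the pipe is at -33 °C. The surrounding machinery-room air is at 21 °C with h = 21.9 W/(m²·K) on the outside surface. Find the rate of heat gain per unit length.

Treating each annulus and film as a series resistance:
R_cast iron pipe wall = ln(16.3/14)/(2π×54.2×1) = 4.467×10^-4 K/W
R_outer film = 1/(h_o·2πr_oL) = 1/(21.9×2π×0.0163×1) = 0.4458 K/W
R_total = 0.4463 K/W
Q = ΔT/R_total = 54/0.4463

q′ ≈ 121 W/m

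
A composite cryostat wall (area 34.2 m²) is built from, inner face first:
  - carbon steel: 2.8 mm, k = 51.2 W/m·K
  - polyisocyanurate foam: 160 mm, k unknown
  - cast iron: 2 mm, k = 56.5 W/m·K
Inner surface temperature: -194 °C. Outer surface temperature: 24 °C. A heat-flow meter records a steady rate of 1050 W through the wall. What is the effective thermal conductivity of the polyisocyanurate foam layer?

Treating each layer as a thermal resistance in series:
R_carbon steel = L/(kA) = 0.0028/(51.2×34.2) = 1.599×10^-6 K/W
R_cast iron = L/(kA) = 0.002/(56.5×34.2) = 1.035×10^-6 K/W
Sum of known resistances R_other = 2.634×10^-6 K/W
Total R = ΔT/Q = 218/1050 = 0.2076 K/W
R_polyisocyanurate foam = R_total − R_other = 0.2076 K/W
k = L/(R·A) = 0.16/(0.2076×34.2)

k ≈ 0.0225 W/(m·K)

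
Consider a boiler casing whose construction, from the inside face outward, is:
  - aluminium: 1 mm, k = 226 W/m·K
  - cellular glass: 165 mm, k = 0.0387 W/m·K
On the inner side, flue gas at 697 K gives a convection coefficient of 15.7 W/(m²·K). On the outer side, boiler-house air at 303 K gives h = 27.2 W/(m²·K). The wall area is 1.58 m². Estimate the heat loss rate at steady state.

Q ≈ 143 W

Using the resistance-network approach (series):
R_inner film = 1/(h_i·A) = 1/(15.7×1.58) = 0.04031 K/W
R_aluminium = L/(kA) = 0.001/(226×1.58) = 2.8×10^-6 K/W
R_cellular glass = L/(kA) = 0.165/(0.0387×1.58) = 2.698 K/W
R_outer film = 1/(h_o·A) = 1/(27.2×1.58) = 0.02327 K/W
R_total = 2.762 K/W
Q = ΔT / R_total = 394 / 2.762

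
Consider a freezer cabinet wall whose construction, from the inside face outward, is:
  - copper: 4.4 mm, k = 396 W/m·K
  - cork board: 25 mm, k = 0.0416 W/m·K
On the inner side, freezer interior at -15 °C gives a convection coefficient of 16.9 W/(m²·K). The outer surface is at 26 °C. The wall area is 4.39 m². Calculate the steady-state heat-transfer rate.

Model the wall as resistances in series:
R_inner film = 1/(h_i·A) = 1/(16.9×4.39) = 0.01348 K/W
R_copper = L/(kA) = 0.0044/(396×4.39) = 2.531×10^-6 K/W
R_cork board = L/(kA) = 0.025/(0.0416×4.39) = 0.1369 K/W
R_total = 0.1504 K/W
Q = ΔT / R_total = 41 / 0.1504

Q ≈ 273 W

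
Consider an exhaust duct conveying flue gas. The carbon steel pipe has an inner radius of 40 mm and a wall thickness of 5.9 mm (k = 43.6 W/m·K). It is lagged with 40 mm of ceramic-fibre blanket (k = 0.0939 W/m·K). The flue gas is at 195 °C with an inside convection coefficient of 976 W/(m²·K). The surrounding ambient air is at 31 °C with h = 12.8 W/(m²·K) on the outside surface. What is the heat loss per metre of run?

q′ ≈ 135 W/m

Treating each annulus and film as a series resistance:
R_inner film = 1/(h_i·2πr₁L) = 1/(976×2π×0.04×1) = 0.004077 K/W
R_carbon steel pipe wall = ln(45.9/40)/(2π×43.6×1) = 5.022×10^-4 K/W
R_ceramic-fibre blanket = ln(85.9/45.9)/(2π×0.0939×1) = 1.062 K/W
R_outer film = 1/(h_o·2πr_oL) = 1/(12.8×2π×0.0859×1) = 0.1447 K/W
R_total = 1.212 K/W
Q = ΔT/R_total = 164/1.212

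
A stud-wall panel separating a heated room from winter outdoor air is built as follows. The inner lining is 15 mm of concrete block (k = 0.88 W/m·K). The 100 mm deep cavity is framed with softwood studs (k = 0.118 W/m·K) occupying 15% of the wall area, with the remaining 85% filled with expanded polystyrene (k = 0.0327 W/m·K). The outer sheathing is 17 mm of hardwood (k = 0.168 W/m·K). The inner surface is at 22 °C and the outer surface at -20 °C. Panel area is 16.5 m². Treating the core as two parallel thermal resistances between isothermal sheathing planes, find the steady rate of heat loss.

Sheathing layers in series; stud and cavity paths in parallel between them.
R_inner = 0.015/(0.88×16.5) = 0.001033 K/W
R_stud  = 0.1/(0.118×0.15×16.5) = 0.3424 K/W
R_cav   = 0.1/(0.0327×0.85×16.5) = 0.218 K/W
1/R_core = 1/R_stud + 1/R_cav → R_core = 0.1332 K/W
R_outer = 0.017/(0.168×16.5) = 0.006133 K/W
R_total = 0.1404 K/W
Q = ΔT/R_total = 42/0.1404

Q ≈ 299 W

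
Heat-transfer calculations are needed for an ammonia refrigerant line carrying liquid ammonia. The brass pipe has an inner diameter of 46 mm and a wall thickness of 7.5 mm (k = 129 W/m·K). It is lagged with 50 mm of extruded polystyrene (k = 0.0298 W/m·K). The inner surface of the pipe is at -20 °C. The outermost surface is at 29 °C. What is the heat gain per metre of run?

q′ ≈ 9.45 W/m

Per-layer cylindrical resistances, series-summed:
R_brass pipe wall = ln(30.5/23)/(2π×129×1) = 3.482×10^-4 K/W
R_extruded polystyrene = ln(80.5/30.5)/(2π×0.0298×1) = 5.183 K/W
R_total = 5.184 K/W
Q = ΔT/R_total = 49/5.184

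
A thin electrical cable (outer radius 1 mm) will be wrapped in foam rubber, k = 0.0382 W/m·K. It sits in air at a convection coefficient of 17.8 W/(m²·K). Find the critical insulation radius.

For a cylinder r_cr = k/h = 0.0382/17.8
r_cr = 2.15 mm; since the bare radius (1 mm) is below r_cr, adding a thin layer of insulation will *increase* heat loss.

r_cr ≈ 2.15 mm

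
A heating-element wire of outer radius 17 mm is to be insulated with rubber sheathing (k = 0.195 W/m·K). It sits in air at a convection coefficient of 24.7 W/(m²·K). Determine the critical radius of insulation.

r_cr ≈ 7.89 mm

For a cylinder r_cr = k/h = 0.195/24.7
r_cr = 7.89 mm; since the bare radius (17 mm) is above r_cr, any added insulation will reduce heat loss.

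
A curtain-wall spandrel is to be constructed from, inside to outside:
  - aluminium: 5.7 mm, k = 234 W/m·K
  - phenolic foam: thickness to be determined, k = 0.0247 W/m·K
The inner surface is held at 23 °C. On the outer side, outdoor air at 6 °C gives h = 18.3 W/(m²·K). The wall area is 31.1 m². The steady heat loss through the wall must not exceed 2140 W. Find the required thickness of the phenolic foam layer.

L ≈ 4.75 mm

Model the wall as resistances in series:
R_aluminium = L/(kA) = 0.0057/(234×31.1) = 7.832×10^-7 K/W
R_outer film = 1/(h_o·A) = 1/(18.3×31.1) = 0.001757 K/W
Sum of the known resistances R_other = 0.001758 K/W
Required total resistance R_tot = ΔT/Q_allow = 17/2140 = 0.007944 K/W
R_phenolic foam = R_tot − R_other = 0.006186 K/W
L = R·k·A = 0.006186×0.0247×31.1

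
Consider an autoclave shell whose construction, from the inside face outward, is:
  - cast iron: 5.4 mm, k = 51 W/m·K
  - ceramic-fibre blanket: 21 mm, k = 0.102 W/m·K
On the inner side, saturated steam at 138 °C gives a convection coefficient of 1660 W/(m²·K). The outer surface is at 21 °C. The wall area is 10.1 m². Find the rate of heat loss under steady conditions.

Model the wall as resistances in series:
R_inner film = 1/(h_i·A) = 1/(1660×10.1) = 5.964×10^-5 K/W
R_cast iron = L/(kA) = 0.0054/(51×10.1) = 1.048×10^-5 K/W
R_ceramic-fibre blanket = L/(kA) = 0.021/(0.102×10.1) = 0.02038 K/W
R_total = 0.02045 K/W
Q = ΔT / R_total = 117 / 0.02045

Q ≈ 5720 W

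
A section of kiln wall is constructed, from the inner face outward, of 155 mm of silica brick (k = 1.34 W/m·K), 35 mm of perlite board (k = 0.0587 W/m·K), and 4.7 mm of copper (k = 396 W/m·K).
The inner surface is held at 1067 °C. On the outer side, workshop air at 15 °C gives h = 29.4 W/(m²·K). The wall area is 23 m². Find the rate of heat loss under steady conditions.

Model the wall as resistances in series:
R_silica brick = L/(kA) = 0.155/(1.34×23) = 0.005029 K/W
R_perlite board = L/(kA) = 0.035/(0.0587×23) = 0.02592 K/W
R_copper = L/(kA) = 0.0047/(396×23) = 5.16×10^-7 K/W
R_outer film = 1/(h_o·A) = 1/(29.4×23) = 0.001479 K/W
R_total = 0.03243 K/W
Q = ΔT / R_total = 1052 / 0.03243

Q ≈ 32400 W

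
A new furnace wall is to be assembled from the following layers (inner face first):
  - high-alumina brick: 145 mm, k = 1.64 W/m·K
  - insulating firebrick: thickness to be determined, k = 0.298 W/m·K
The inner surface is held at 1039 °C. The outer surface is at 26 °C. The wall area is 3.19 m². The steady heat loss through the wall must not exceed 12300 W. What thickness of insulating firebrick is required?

Treating each layer as a thermal resistance in series:
R_high-alumina brick = L/(kA) = 0.145/(1.64×3.19) = 0.02772 K/W
Sum of the known resistances R_other = 0.02772 K/W
Required total resistance R_tot = ΔT/Q_allow = 1013/12300 = 0.08236 K/W
R_insulating firebrick = R_tot − R_other = 0.05464 K/W
L = R·k·A = 0.05464×0.298×3.19

L ≈ 51.9 mm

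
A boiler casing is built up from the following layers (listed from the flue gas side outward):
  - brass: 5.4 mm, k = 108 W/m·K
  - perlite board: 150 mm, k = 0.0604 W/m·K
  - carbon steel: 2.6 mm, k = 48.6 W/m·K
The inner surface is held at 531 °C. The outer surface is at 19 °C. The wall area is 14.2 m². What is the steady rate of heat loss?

Thermal resistances in series:
R_brass = L/(kA) = 0.0054/(108×14.2) = 3.521×10^-6 K/W
R_perlite board = L/(kA) = 0.15/(0.0604×14.2) = 0.1749 K/W
R_carbon steel = L/(kA) = 0.0026/(48.6×14.2) = 3.767×10^-6 K/W
R_total = 0.1749 K/W
Q = ΔT / R_total = 512 / 0.1749

Q ≈ 2930 W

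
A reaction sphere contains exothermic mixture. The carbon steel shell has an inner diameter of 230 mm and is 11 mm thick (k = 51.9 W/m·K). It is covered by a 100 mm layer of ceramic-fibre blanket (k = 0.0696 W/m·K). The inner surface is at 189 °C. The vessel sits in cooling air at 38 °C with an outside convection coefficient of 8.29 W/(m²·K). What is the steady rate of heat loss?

Radial (spherical) resistances in series:
R_carbon steel shell = (1/0.115 − 1/0.126)/(4π×51.9) = 0.001164 K/W
R_ceramic-fibre blanket = (1/0.126 − 1/0.226)/(4π×0.0696) = 4.015 K/W
R_outer film = 1/(h·4πr_o²) = 1/(8.29×4π×0.226²) = 0.1879 K/W
R_total = 4.204 K/W
Q = ΔT/R_total = 151/4.204

Q ≈ 35.9 W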